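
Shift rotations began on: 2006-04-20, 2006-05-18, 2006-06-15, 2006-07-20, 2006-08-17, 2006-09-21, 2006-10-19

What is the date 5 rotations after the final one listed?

These are Thursdays at 28- or 35-day spacing (28, 28, 35, 28, 35, 28).
The pattern: 3rd Thursday of the month.
3rd Thursday of November 2006: 2006-11-16.
December 2006 — 3rd Thursday is 2006-12-21.
January 2007 — 3rd Thursday is 2007-01-18.
February 2007 — 3rd Thursday is 2007-02-15.
3rd Thursday of March 2007: 2007-03-15.

2007-03-15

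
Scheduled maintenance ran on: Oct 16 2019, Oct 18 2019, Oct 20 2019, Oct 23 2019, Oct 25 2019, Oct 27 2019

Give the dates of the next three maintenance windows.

Every event lands on a Wednesday or Friday or Sunday (gaps cycle 2, 2, 3, 2, 2).
So the schedule is: every Wednesday, Friday and Sunday.
Next Wednesday: Oct 30 2019.
Next Friday: Nov 1 2019.
Next Sunday: Nov 3 2019.

Oct 30 2019, Nov 1 2019, Nov 3 2019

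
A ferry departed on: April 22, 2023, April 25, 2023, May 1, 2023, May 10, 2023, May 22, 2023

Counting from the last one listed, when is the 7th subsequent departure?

Intervals are 3, 6, 9, 12 days — an arithmetic progression with common difference 3.
Next gap: 15 days. May 22, 2023 + 15 days = June 6, 2023.
Next gap: 18 days. June 6, 2023 + 18 days = June 24, 2023.
Next gap: 21 days. June 24, 2023 + 21 days = July 15, 2023.
Next gap: 24 days. July 15, 2023 + 24 days = August 8, 2023.
Next gap: 27 days. August 8, 2023 + 27 days = September 4, 2023.
Next gap: 30 days. September 4, 2023 + 30 days = October 4, 2023.
Next gap: 33 days. October 4, 2023 + 33 days = November 6, 2023.

November 6, 2023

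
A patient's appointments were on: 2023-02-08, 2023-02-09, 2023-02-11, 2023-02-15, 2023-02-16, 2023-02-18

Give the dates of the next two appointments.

Gaps: 1, 2, 4, 1, 2 days — not constant, but cyclic with period 3.
The events fall on every Wednesday, Thursday and Saturday.
Next Wednesday: 2023-02-22.
The following Thursday is 2023-02-23.

2023-02-22, 2023-02-23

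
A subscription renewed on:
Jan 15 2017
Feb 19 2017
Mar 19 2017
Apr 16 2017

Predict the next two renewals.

May 21 2017, Jun 18 2017

These are Sundays at 28- or 35-day spacing (35, 28, 28).
The pattern: 3rd Sunday of the month.
May 2017 — 3rd Sunday is May 21 2017.
3rd Sunday of June 2017: Jun 18 2017.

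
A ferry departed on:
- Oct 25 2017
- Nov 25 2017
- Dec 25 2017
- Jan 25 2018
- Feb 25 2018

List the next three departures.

Mar 25 2018, Apr 25 2018, May 25 2018

Gaps: 31, 30, 31, 31 days — not constant. Every event is on the 25th of the month.
Pattern: the 25th of each month.
Next: March 2018 → Mar 25 2018.
Next: April 2018 → Apr 25 2018.
May 2018: May 25 2018.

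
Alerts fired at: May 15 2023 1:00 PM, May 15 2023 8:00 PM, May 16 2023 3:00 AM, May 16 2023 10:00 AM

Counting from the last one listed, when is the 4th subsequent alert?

Spacing: 7, 7, 7 h — constant 7 h.
May 16 2023 10:00 AM + 7 h = May 16 2023 5:00 PM.
May 16 2023 5:00 PM + 7 h = May 17 2023 12:00 AM.
May 17 2023 12:00 AM + 7 h = May 17 2023 7:00 AM.
May 17 2023 7:00 AM + 7 h = May 17 2023 2:00 PM.

May 17 2023 2:00 PM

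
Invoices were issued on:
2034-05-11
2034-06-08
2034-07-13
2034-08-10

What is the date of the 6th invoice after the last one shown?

2035-02-08

Gaps: 28, 35, 28 days — a mix of 28 and 35. Every date is a Thursday.
Each is the 2nd Thursday of its month.
2nd Thursday of September 2034: 2034-09-14.
2nd Thursday of October 2034: 2034-10-12.
November 2034 — 2nd Thursday is 2034-11-09.
2nd Thursday of December 2034: 2034-12-14.
January 2035 — 2nd Thursday is 2035-01-11.
2nd Thursday of February 2035: 2035-02-08.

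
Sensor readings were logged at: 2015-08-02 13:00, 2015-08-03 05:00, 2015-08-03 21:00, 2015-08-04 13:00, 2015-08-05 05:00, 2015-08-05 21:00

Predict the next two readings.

2015-08-06 13:00, 2015-08-07 05:00

Spacing: 16, 16, 16, 16, 16 h — constant 16 h.
2015-08-05 21:00 + 16 h = 2015-08-06 13:00.
2015-08-06 13:00 + 16 h = 2015-08-07 05:00.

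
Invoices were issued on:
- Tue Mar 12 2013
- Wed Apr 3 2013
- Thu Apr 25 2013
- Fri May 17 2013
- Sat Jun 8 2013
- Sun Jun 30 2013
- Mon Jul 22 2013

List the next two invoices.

Tue Aug 13 2013, Wed Sep 4 2013

Gaps between consecutive events: 22, 22, 22, 22, 22, 22 days — a constant 22-day interval.
Mon Jul 22 2013 + 22 days = Tue Aug 13 2013.
Tue Aug 13 2013 + 22 days = Wed Sep 4 2013.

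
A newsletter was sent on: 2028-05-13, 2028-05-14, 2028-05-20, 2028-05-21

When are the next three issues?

The gap pattern 1, 6, 1 repeats every 2 events.
These are the Saturdays and Sundays of each week.
Next Saturday: 2028-05-27.
The following Sunday is 2028-05-28.
Next Saturday: 2028-06-03.

2028-05-27, 2028-05-28, 2028-06-03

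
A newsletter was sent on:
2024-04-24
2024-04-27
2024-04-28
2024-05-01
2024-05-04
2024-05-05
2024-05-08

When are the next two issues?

Gaps: 3, 1, 3, 3, 1, 3 days — not constant, but cyclic with period 3.
The events fall on every Wednesday, Saturday and Sunday.
Next Saturday: 2024-05-11.
Next Sunday: 2024-05-12.

2024-05-11, 2024-05-12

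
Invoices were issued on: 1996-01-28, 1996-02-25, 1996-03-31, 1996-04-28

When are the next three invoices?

1996-05-26, 1996-06-30, 1996-07-28

All Sundays; the gaps (28, 35, 28) vary with month length.
This is the last Sunday of each month.
May 1996 ends with Sunday 1996-05-26.
Last Sunday of June 1996: 1996-06-30.
July 1996 ends with Sunday 1996-07-28.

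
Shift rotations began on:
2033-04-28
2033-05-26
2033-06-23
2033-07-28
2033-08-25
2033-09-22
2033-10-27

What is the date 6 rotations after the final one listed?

2034-04-27

All dates are Thursdays, 28, 28, 35, 28, 28, 35 days apart.
Specifically, the 4th Thursday of each month.
November 2033 — 4th Thursday is 2033-11-24.
4th Thursday of December 2033: 2033-12-22.
4th Thursday of January 2034: 2034-01-26.
February 2034 — 4th Thursday is 2034-02-23.
March 2034 — 4th Thursday is 2034-03-23.
4th Thursday of April 2034: 2034-04-27.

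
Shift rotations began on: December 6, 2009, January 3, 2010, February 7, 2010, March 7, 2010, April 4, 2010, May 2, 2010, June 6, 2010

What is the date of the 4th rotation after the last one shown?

Gaps: 28, 35, 28, 28, 28, 35 days — a mix of 28 and 35. Every date is a Sunday.
Each is the 1st Sunday of its month.
1st Sunday of July 2010: July 4, 2010.
August 2010 — 1st Sunday is August 1, 2010.
1st Sunday of September 2010: September 5, 2010.
1st Sunday of October 2010: October 3, 2010.

October 3, 2010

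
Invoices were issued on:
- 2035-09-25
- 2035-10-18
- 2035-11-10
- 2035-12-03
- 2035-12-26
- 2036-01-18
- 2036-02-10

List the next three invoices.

Gaps between consecutive events: 23, 23, 23, 23, 23, 23 days — a constant 23-day interval.
2036-02-10 + 23 days = 2036-03-04.
2036-03-04 + 23 days = 2036-03-27.
2036-03-27 + 23 days = 2036-04-19.

2036-03-04, 2036-03-27, 2036-04-19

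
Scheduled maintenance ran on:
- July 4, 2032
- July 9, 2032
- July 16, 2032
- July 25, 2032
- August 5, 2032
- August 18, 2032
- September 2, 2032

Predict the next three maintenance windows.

September 19, 2032; October 8, 2032; October 29, 2032

Intervals are 5, 7, 9, 11, 13, 15 days — an arithmetic progression with common difference 2.
Next gap: 17 days. September 2, 2032 + 17 days = September 19, 2032.
Next gap: 19 days. September 19, 2032 + 19 days = October 8, 2032.
Next gap: 21 days. October 8, 2032 + 21 days = October 29, 2032.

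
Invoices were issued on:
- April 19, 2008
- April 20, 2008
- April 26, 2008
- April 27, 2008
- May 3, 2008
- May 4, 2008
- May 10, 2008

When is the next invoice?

May 11, 2008

The gap pattern 1, 6, 1, 6, 1, 6 repeats every 2 events.
These are the Saturdays and Sundays of each week.
The following Sunday is May 11, 2008.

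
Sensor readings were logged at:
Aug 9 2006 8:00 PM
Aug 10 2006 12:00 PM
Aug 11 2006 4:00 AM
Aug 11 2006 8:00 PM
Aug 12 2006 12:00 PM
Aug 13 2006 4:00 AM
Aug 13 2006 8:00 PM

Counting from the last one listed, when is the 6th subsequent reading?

Spacing: 16, 16, 16, 16, 16, 16 h — constant 16 h.
Aug 13 2006 8:00 PM + 16 h = Aug 14 2006 12:00 PM.
Aug 14 2006 12:00 PM + 16 h = Aug 15 2006 4:00 AM.
Aug 15 2006 4:00 AM + 16 h = Aug 15 2006 8:00 PM.
Aug 15 2006 8:00 PM + 16 h = Aug 16 2006 12:00 PM.
Aug 16 2006 12:00 PM + 16 h = Aug 17 2006 4:00 AM.
Aug 17 2006 4:00 AM + 16 h = Aug 17 2006 8:00 PM.

Aug 17 2006 8:00 PM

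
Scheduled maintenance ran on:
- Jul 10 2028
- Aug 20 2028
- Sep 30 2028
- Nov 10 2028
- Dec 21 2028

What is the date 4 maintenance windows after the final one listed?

Jun 3 2029

Every event comes 41 days after the last (41, 41, 41, 41).
Dec 21 2028 + 41 days = Jan 31 2029.
Jan 31 2029 + 41 days = Mar 13 2029.
Mar 13 2029 + 41 days = Apr 23 2029.
Apr 23 2029 + 41 days = Jun 3 2029.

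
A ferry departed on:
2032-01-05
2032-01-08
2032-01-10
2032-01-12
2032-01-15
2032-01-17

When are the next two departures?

The gap pattern 3, 2, 2, 3, 2 repeats every 3 events.
These are the Mondays, Thursdays and Saturdays of each week.
The following Monday is 2032-01-19.
Next Thursday: 2032-01-22.

2032-01-19, 2032-01-22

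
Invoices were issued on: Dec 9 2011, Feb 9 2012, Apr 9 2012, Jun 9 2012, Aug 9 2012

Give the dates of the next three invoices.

The day-of-month is always 9 (62, 60, 61, 61 days between events).
So this recurs on the 9th of every 2 months.
October 2012: Oct 9 2012.
December 2012: Dec 9 2012.
Next: February 2013 → Feb 9 2013.

Oct 9 2012, Dec 9 2012, Feb 9 2013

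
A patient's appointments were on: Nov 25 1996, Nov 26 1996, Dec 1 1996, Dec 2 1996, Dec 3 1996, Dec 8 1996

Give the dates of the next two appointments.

The gap pattern 1, 5, 1, 1, 5 repeats every 3 events.
These are the Mondays, Tuesdays and Sundays of each week.
Next Monday: Dec 9 1996.
The following Tuesday is Dec 10 1996.

Dec 9 1996, Dec 10 1996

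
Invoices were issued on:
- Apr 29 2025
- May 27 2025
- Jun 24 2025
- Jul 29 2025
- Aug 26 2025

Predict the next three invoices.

Sep 30 2025, Oct 28 2025, Nov 25 2025

These are Tuesdays with 28, 28, 35, 28-day gaps.
Each is the final Tuesday of its month — Apr 29 2025 is past the 28th, so '4th Tuesday' doesn't fit.
Last Tuesday of September 2025: Sep 30 2025.
October 2025 ends with Tuesday Oct 28 2025.
Last Tuesday of November 2025: Nov 25 2025.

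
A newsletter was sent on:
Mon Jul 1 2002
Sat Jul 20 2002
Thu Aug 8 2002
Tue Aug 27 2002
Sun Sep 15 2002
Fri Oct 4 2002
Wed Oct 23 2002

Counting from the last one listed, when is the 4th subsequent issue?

Tue Jan 7 2003

The spacing is 19, 19, 19, 19, 19, 19 days — always 19 days.
Wed Oct 23 2002 + 19 days = Mon Nov 11 2002.
Mon Nov 11 2002 + 19 days = Sat Nov 30 2002.
Sat Nov 30 2002 + 19 days = Thu Dec 19 2002.
Thu Dec 19 2002 + 19 days = Tue Jan 7 2003.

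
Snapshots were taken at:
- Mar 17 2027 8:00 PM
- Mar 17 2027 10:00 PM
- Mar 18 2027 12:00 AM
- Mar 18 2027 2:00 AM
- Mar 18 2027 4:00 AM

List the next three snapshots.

Spacing: 2, 2, 2, 2 h — constant 2 h.
Mar 18 2027 4:00 AM + 2 h = Mar 18 2027 6:00 AM.
Mar 18 2027 6:00 AM + 2 h = Mar 18 2027 8:00 AM.
Mar 18 2027 8:00 AM + 2 h = Mar 18 2027 10:00 AM.

Mar 18 2027 6:00 AM, Mar 18 2027 8:00 AM, Mar 18 2027 10:00 AM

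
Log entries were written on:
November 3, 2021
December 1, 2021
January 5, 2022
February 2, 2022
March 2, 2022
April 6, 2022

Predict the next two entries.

All dates are Wednesdays, 28, 35, 28, 28, 35 days apart.
Specifically, the 1st Wednesday of each month.
May 2022 — 1st Wednesday is May 4, 2022.
1st Wednesday of June 2022: June 1, 2022.

May 4, 2022; June 1, 2022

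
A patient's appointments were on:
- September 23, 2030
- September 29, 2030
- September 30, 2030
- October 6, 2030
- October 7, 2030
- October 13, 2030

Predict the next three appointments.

Every event lands on a Monday or Sunday (gaps cycle 6, 1, 6, 1, 6).
So the schedule is: every Monday and Sunday.
The following Monday is October 14, 2030.
Next Sunday: October 20, 2030.
Next Monday: October 21, 2030.

October 14, 2030; October 20, 2030; October 21, 2030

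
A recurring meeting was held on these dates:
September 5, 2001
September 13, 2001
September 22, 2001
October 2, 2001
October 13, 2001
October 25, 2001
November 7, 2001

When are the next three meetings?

November 21, 2001; December 6, 2001; December 22, 2001

Intervals are 8, 9, 10, 11, 12, 13 days — an arithmetic progression with common difference 1.
Next gap: 14 days. November 7, 2001 + 14 days = November 21, 2001.
Next gap: 15 days. November 21, 2001 + 15 days = December 6, 2001.
Next gap: 16 days. December 6, 2001 + 16 days = December 22, 2001.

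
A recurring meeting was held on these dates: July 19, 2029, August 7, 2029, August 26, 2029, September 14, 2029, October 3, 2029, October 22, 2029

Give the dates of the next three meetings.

November 10, 2029; November 29, 2029; December 18, 2029

The spacing is 19, 19, 19, 19, 19 days — always 19 days.
October 22, 2029 + 19 days = November 10, 2029.
November 10, 2029 + 19 days = November 29, 2029.
November 29, 2029 + 19 days = December 18, 2029.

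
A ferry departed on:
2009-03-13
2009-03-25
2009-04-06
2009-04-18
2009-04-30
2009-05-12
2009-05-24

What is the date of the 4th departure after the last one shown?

2009-07-11

Gaps between consecutive events: 12, 12, 12, 12, 12, 12 days — a constant 12-day interval.
2009-05-24 + 12 days = 2009-06-05.
2009-06-05 + 12 days = 2009-06-17.
2009-06-17 + 12 days = 2009-06-29.
2009-06-29 + 12 days = 2009-07-11.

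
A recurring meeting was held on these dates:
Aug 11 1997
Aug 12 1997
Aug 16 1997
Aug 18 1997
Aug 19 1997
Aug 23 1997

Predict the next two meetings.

Aug 25 1997, Aug 26 1997

The gap pattern 1, 4, 2, 1, 4 repeats every 3 events.
These are the Mondays, Tuesdays and Saturdays of each week.
Next Monday: Aug 25 1997.
The following Tuesday is Aug 26 1997.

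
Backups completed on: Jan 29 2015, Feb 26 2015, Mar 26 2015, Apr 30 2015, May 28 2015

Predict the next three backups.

Jun 25 2015, Jul 30 2015, Aug 27 2015

All Thursdays; the gaps (28, 28, 35, 28) vary with month length.
This is the last Thursday of each month.
Last Thursday of June 2015: Jun 25 2015.
Last Thursday of July 2015: Jul 30 2015.
August 2015 ends with Thursday Aug 27 2015.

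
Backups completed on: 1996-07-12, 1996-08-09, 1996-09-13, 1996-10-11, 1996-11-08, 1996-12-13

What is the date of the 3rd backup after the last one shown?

1997-03-14

Gaps: 28, 35, 28, 28, 35 days — a mix of 28 and 35. Every date is a Friday.
Each is the 2nd Friday of its month.
January 1997 — 2nd Friday is 1997-01-10.
February 1997 — 2nd Friday is 1997-02-14.
2nd Friday of March 1997: 1997-03-14.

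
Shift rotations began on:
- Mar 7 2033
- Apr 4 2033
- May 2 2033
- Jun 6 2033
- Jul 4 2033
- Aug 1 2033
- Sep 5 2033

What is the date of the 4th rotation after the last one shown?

Jan 2 2034

Gaps: 28, 28, 35, 28, 28, 35 days — a mix of 28 and 35. Every date is a Monday.
Each is the 1st Monday of its month.
1st Monday of October 2033: Oct 3 2033.
1st Monday of November 2033: Nov 7 2033.
1st Monday of December 2033: Dec 5 2033.
1st Monday of January 2034: Jan 2 2034.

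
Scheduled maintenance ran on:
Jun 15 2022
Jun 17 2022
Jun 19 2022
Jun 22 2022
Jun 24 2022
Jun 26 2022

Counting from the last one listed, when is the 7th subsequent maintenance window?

Jul 13 2022

The gap pattern 2, 2, 3, 2, 2 repeats every 3 events.
These are the Wednesdays, Fridays and Sundays of each week.
The following Wednesday is Jun 29 2022.
Next Friday: Jul 1 2022.
The following Sunday is Jul 3 2022.
The following Wednesday is Jul 6 2022.
Next Friday: Jul 8 2022.
The following Sunday is Jul 10 2022.
Next Wednesday: Jul 13 2022.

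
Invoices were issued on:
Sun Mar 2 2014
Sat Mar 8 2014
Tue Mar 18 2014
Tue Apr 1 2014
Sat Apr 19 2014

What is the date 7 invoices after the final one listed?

Intervals are 6, 10, 14, 18 days — an arithmetic progression with common difference 4.
Next gap: 22 days. Sat Apr 19 2014 + 22 days = Sun May 11 2014.
Next gap: 26 days. Sun May 11 2014 + 26 days = Fri Jun 6 2014.
Next gap: 30 days. Fri Jun 6 2014 + 30 days = Sun Jul 6 2014.
Next gap: 34 days. Sun Jul 6 2014 + 34 days = Sat Aug 9 2014.
Next gap: 38 days. Sat Aug 9 2014 + 38 days = Tue Sep 16 2014.
Next gap: 42 days. Tue Sep 16 2014 + 42 days = Tue Oct 28 2014.
Next gap: 46 days. Tue Oct 28 2014 + 46 days = Sat Dec 13 2014.

Sat Dec 13 2014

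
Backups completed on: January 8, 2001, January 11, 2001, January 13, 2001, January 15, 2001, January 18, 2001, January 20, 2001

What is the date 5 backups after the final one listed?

February 1, 2001

Gaps: 3, 2, 2, 3, 2 days — not constant, but cyclic with period 3.
The events fall on every Monday, Thursday and Saturday.
The following Monday is January 22, 2001.
Next Thursday: January 25, 2001.
The following Saturday is January 27, 2001.
The following Monday is January 29, 2001.
Next Thursday: February 1, 2001.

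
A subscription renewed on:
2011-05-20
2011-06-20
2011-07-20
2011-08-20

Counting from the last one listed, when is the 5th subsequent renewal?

2012-01-20

Each date is the 20th; the gaps (31, 30, 31) track the month lengths.
The rule is the 20th of each month.
September 2011: 2011-09-20.
Next: October 2011 → 2011-10-20.
November 2011: 2011-11-20.
Next: December 2011 → 2011-12-20.
January 2012: 2012-01-20.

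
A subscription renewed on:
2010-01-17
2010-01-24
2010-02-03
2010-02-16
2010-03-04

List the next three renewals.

Intervals are 7, 10, 13, 16 days — an arithmetic progression with common difference 3.
Next gap: 19 days. 2010-03-04 + 19 days = 2010-03-23.
Next gap: 22 days. 2010-03-23 + 22 days = 2010-04-14.
Next gap: 25 days. 2010-04-14 + 25 days = 2010-05-09.

2010-03-23, 2010-04-14, 2010-05-09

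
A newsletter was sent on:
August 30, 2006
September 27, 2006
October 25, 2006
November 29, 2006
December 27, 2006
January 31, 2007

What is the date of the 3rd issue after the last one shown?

Every date is a Wednesday; gaps 28, 28, 35, 28, 35 days.
Each is the last Wednesday of its month (at least one falls on the 29th or later, ruling out '4th Wednesday').
February 2007 ends with Wednesday February 28, 2007.
Last Wednesday of March 2007: March 28, 2007.
April 2007 ends with Wednesday April 25, 2007.

April 25, 2007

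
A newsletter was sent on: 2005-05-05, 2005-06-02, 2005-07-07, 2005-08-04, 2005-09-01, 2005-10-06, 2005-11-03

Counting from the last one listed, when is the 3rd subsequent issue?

All dates are Thursdays, 28, 35, 28, 28, 35, 28 days apart.
Specifically, the 1st Thursday of each month.
1st Thursday of December 2005: 2005-12-01.
January 2006 — 1st Thursday is 2006-01-05.
1st Thursday of February 2006: 2006-02-02.

2006-02-02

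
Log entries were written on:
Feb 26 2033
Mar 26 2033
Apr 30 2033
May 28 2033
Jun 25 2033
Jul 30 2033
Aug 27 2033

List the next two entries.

Sep 24 2033, Oct 29 2033

All Saturdays; the gaps (28, 35, 28, 28, 35, 28) vary with month length.
This is the last Saturday of each month.
Last Saturday of September 2033: Sep 24 2033.
Last Saturday of October 2033: Oct 29 2033.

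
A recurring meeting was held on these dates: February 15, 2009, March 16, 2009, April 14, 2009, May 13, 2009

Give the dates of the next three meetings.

Every event comes 29 days after the last (29, 29, 29).
May 13, 2009 + 29 days = June 11, 2009.
June 11, 2009 + 29 days = July 10, 2009.
July 10, 2009 + 29 days = August 8, 2009.

June 11, 2009; July 10, 2009; August 8, 2009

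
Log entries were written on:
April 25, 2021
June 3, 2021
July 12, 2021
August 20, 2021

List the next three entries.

September 28, 2021; November 6, 2021; December 15, 2021

The spacing is 39, 39, 39 days — always 39 days.
August 20, 2021 + 39 days = September 28, 2021.
September 28, 2021 + 39 days = November 6, 2021.
November 6, 2021 + 39 days = December 15, 2021.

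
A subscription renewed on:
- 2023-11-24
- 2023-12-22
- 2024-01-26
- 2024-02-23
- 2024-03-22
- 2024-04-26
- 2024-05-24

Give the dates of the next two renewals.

All dates are Fridays, 28, 35, 28, 28, 35, 28 days apart.
Specifically, the 4th Friday of each month.
4th Friday of June 2024: 2024-06-28.
July 2024 — 4th Friday is 2024-07-26.

2024-06-28, 2024-07-26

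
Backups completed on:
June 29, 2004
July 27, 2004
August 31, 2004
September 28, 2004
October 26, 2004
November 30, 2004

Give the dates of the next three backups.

December 28, 2004; January 25, 2005; February 22, 2005

These are Tuesdays with 28, 35, 28, 28, 35-day gaps.
Each is the final Tuesday of its month — June 29, 2004 is past the 28th, so '4th Tuesday' doesn't fit.
December 2004 ends with Tuesday December 28, 2004.
January 2005 ends with Tuesday January 25, 2005.
February 2005 ends with Tuesday February 22, 2005.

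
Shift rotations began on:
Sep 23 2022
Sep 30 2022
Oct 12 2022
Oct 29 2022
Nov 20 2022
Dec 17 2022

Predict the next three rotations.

Jan 18 2023, Feb 24 2023, Apr 7 2023

Intervals are 7, 12, 17, 22, 27 days — an arithmetic progression with common difference 5.
Next gap: 32 days. Dec 17 2022 + 32 days = Jan 18 2023.
Next gap: 37 days. Jan 18 2023 + 37 days = Feb 24 2023.
Next gap: 42 days. Feb 24 2023 + 42 days = Apr 7 2023.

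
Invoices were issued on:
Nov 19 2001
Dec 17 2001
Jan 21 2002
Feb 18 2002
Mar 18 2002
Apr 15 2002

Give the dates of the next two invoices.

Gaps: 28, 35, 28, 28, 28 days — a mix of 28 and 35. Every date is a Monday.
Each is the 3rd Monday of its month.
May 2002 — 3rd Monday is May 20 2002.
June 2002 — 3rd Monday is Jun 17 2002.

May 20 2002, Jun 17 2002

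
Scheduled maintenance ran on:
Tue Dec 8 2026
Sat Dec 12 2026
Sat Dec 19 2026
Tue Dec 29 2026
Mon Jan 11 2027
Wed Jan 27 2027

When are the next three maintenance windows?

Mon Feb 15 2027, Tue Mar 9 2027, Sat Apr 3 2027

The spacing grows by 3 each time: 4, 7, 10, 13, 16 days.
Next gap: 19 days. Wed Jan 27 2027 + 19 days = Mon Feb 15 2027.
Next gap: 22 days. Mon Feb 15 2027 + 22 days = Tue Mar 9 2027.
Next gap: 25 days. Tue Mar 9 2027 + 25 days = Sat Apr 3 2027.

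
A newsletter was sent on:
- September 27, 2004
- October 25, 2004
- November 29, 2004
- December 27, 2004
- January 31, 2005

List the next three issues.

Every date is a Monday; gaps 28, 35, 28, 35 days.
Each is the last Monday of its month (at least one falls on the 29th or later, ruling out '4th Monday').
February 2005 ends with Monday February 28, 2005.
Last Monday of March 2005: March 28, 2005.
Last Monday of April 2005: April 25, 2005.

February 28, 2005; March 28, 2005; April 25, 2005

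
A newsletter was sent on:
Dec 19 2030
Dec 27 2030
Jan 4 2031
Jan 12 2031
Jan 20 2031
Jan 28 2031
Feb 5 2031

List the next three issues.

The spacing is 8, 8, 8, 8, 8, 8 days — always 8 days.
Feb 5 2031 + 8 days = Feb 13 2031.
Feb 13 2031 + 8 days = Feb 21 2031.
Feb 21 2031 + 8 days = Mar 1 2031.

Feb 13 2031, Feb 21 2031, Mar 1 2031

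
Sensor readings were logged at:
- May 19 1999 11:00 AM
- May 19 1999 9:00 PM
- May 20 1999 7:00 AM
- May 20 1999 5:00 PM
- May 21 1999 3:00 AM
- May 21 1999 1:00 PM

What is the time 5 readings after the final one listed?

May 23 1999 3:00 PM

The interval is a steady 10 hours (10, 10, 10, 10, 10).
May 21 1999 1:00 PM + 10 h = May 21 1999 11:00 PM.
May 21 1999 11:00 PM + 10 h = May 22 1999 9:00 AM.
May 22 1999 9:00 AM + 10 h = May 22 1999 7:00 PM.
May 22 1999 7:00 PM + 10 h = May 23 1999 5:00 AM.
May 23 1999 5:00 AM + 10 h = May 23 1999 3:00 PM.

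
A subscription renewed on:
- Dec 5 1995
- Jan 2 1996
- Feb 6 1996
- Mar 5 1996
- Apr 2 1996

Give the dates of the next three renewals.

May 7 1996, Jun 4 1996, Jul 2 1996

These are Tuesdays at 28- or 35-day spacing (28, 35, 28, 28).
The pattern: 1st Tuesday of the month.
1st Tuesday of May 1996: May 7 1996.
1st Tuesday of June 1996: Jun 4 1996.
July 1996 — 1st Tuesday is Jul 2 1996.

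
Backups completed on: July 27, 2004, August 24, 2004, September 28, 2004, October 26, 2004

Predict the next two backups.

All dates are Tuesdays, 28, 35, 28 days apart.
Specifically, the 4th Tuesday of each month.
November 2004 — 4th Tuesday is November 23, 2004.
December 2004 — 4th Tuesday is December 28, 2004.

November 23, 2004; December 28, 2004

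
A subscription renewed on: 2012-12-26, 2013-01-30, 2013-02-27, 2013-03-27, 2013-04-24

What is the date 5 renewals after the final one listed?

These are Wednesdays with 35, 28, 28, 28-day gaps.
Each is the final Wednesday of its month — 2013-01-30 is past the 28th, so '4th Wednesday' doesn't fit.
May 2013 ends with Wednesday 2013-05-29.
Last Wednesday of June 2013: 2013-06-26.
Last Wednesday of July 2013: 2013-07-31.
August 2013 ends with Wednesday 2013-08-28.
September 2013 ends with Wednesday 2013-09-25.

2013-09-25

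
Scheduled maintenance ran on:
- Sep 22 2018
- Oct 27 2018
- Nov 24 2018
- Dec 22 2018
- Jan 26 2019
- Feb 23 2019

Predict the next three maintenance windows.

Mar 23 2019, Apr 27 2019, May 25 2019

These are Saturdays at 28- or 35-day spacing (35, 28, 28, 35, 28).
The pattern: 4th Saturday of the month.
March 2019 — 4th Saturday is Mar 23 2019.
April 2019 — 4th Saturday is Apr 27 2019.
4th Saturday of May 2019: May 25 2019.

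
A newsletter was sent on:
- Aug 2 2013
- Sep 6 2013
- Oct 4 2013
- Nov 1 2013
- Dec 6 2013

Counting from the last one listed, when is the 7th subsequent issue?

These are Fridays at 28- or 35-day spacing (35, 28, 28, 35).
The pattern: 1st Friday of the month.
1st Friday of January 2014: Jan 3 2014.
1st Friday of February 2014: Feb 7 2014.
1st Friday of March 2014: Mar 7 2014.
April 2014 — 1st Friday is Apr 4 2014.
1st Friday of May 2014: May 2 2014.
June 2014 — 1st Friday is Jun 6 2014.
1st Friday of July 2014: Jul 4 2014.

Jul 4 2014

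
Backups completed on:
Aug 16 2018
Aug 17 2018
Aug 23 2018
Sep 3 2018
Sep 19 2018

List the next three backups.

Oct 10 2018, Nov 5 2018, Dec 6 2018

Intervals are 1, 6, 11, 16 days — an arithmetic progression with common difference 5.
Next gap: 21 days. Sep 19 2018 + 21 days = Oct 10 2018.
Next gap: 26 days. Oct 10 2018 + 26 days = Nov 5 2018.
Next gap: 31 days. Nov 5 2018 + 31 days = Dec 6 2018.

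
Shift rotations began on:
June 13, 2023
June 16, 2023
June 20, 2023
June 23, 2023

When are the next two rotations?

Every event lands on a Tuesday or Friday (gaps cycle 3, 4, 3).
So the schedule is: every Tuesday and Friday.
The following Tuesday is June 27, 2023.
The following Friday is June 30, 2023.

June 27, 2023; June 30, 2023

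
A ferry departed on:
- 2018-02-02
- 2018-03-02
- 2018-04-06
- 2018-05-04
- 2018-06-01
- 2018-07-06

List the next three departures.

Gaps: 28, 35, 28, 28, 35 days — a mix of 28 and 35. Every date is a Friday.
Each is the 1st Friday of its month.
1st Friday of August 2018: 2018-08-03.
September 2018 — 1st Friday is 2018-09-07.
October 2018 — 1st Friday is 2018-10-05.

2018-08-03, 2018-09-07, 2018-10-05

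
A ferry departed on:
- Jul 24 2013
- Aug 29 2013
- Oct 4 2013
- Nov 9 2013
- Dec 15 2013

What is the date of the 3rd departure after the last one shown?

Apr 2 2014

Gaps between consecutive events: 36, 36, 36, 36 days — a constant 36-day interval.
Dec 15 2013 + 36 days = Jan 20 2014.
Jan 20 2014 + 36 days = Feb 25 2014.
Feb 25 2014 + 36 days = Apr 2 2014.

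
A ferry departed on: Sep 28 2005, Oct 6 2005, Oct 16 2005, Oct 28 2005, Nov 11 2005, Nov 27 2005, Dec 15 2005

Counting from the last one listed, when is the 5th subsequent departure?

Apr 14 2006

Gaps: 8, 10, 12, 14, 16, 18 days — each gap is 2 larger than the previous one.
Next gap: 20 days. Dec 15 2005 + 20 days = Jan 4 2006.
Next gap: 22 days. Jan 4 2006 + 22 days = Jan 26 2006.
Next gap: 24 days. Jan 26 2006 + 24 days = Feb 19 2006.
Next gap: 26 days. Feb 19 2006 + 26 days = Mar 17 2006.
Next gap: 28 days. Mar 17 2006 + 28 days = Apr 14 2006.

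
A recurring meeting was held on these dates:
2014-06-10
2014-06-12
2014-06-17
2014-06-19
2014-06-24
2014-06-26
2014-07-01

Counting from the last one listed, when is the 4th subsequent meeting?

2014-07-15

Gaps: 2, 5, 2, 5, 2, 5 days — not constant, but cyclic with period 2.
The events fall on every Tuesday and Thursday.
The following Thursday is 2014-07-03.
The following Tuesday is 2014-07-08.
The following Thursday is 2014-07-10.
Next Tuesday: 2014-07-15.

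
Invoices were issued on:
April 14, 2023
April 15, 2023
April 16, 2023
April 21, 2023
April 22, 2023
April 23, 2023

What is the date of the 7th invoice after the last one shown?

May 12, 2023

Gaps: 1, 1, 5, 1, 1 days — not constant, but cyclic with period 3.
The events fall on every Friday, Saturday and Sunday.
The following Friday is April 28, 2023.
The following Saturday is April 29, 2023.
The following Sunday is April 30, 2023.
Next Friday: May 5, 2023.
The following Saturday is May 6, 2023.
The following Sunday is May 7, 2023.
Next Friday: May 12, 2023.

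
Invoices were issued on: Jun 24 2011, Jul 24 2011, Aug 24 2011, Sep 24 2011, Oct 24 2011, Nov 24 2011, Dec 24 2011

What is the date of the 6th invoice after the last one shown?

Jun 24 2012

Each date is the 24th; the gaps (30, 31, 31, 30, 31, 30) track the month lengths.
The rule is the 24th of each month.
January 2012: Jan 24 2012.
Next: February 2012 → Feb 24 2012.
March 2012: Mar 24 2012.
Next: April 2012 → Apr 24 2012.
Next: May 2012 → May 24 2012.
June 2012: Jun 24 2012.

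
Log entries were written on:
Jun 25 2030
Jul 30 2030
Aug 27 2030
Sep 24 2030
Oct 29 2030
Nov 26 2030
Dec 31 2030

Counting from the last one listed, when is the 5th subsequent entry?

May 27 2031

All Tuesdays; the gaps (35, 28, 28, 35, 28, 35) vary with month length.
This is the last Tuesday of each month.
Last Tuesday of January 2031: Jan 28 2031.
February 2031 ends with Tuesday Feb 25 2031.
March 2031 ends with Tuesday Mar 25 2031.
Last Tuesday of April 2031: Apr 29 2031.
May 2031 ends with Tuesday May 27 2031.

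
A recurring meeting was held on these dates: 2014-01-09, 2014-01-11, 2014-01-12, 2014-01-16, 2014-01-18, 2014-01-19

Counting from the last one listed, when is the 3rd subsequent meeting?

2014-01-26

Every event lands on a Thursday or Saturday or Sunday (gaps cycle 2, 1, 4, 2, 1).
So the schedule is: every Thursday, Saturday and Sunday.
The following Thursday is 2014-01-23.
Next Saturday: 2014-01-25.
The following Sunday is 2014-01-26.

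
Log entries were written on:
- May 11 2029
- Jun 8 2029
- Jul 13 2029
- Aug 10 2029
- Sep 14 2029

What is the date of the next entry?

Oct 12 2029

All dates are Fridays, 28, 35, 28, 35 days apart.
Specifically, the 2nd Friday of each month.
2nd Friday of October 2029: Oct 12 2029.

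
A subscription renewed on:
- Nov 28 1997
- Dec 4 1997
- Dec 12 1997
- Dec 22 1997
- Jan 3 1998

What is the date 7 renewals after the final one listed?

Intervals are 6, 8, 10, 12 days — an arithmetic progression with common difference 2.
Next gap: 14 days. Jan 3 1998 + 14 days = Jan 17 1998.
Next gap: 16 days. Jan 17 1998 + 16 days = Feb 2 1998.
Next gap: 18 days. Feb 2 1998 + 18 days = Feb 20 1998.
Next gap: 20 days. Feb 20 1998 + 20 days = Mar 12 1998.
Next gap: 22 days. Mar 12 1998 + 22 days = Apr 3 1998.
Next gap: 24 days. Apr 3 1998 + 24 days = Apr 27 1998.
Next gap: 26 days. Apr 27 1998 + 26 days = May 23 1998.

May 23 1998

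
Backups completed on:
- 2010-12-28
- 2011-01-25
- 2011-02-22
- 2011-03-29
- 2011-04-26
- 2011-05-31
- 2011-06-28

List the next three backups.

All Tuesdays; the gaps (28, 28, 35, 28, 35, 28) vary with month length.
This is the last Tuesday of each month.
July 2011 ends with Tuesday 2011-07-26.
August 2011 ends with Tuesday 2011-08-30.
Last Tuesday of September 2011: 2011-09-27.

2011-07-26, 2011-08-30, 2011-09-27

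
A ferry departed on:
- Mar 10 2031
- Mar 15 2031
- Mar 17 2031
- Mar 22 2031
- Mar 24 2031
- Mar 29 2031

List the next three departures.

The gap pattern 5, 2, 5, 2, 5 repeats every 2 events.
These are the Mondays and Saturdays of each week.
Next Monday: Mar 31 2031.
Next Saturday: Apr 5 2031.
The following Monday is Apr 7 2031.

Mar 31 2031, Apr 5 2031, Apr 7 2031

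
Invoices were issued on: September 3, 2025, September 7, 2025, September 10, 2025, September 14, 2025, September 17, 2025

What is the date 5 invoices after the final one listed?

October 5, 2025

The gap pattern 4, 3, 4, 3 repeats every 2 events.
These are the Wednesdays and Sundays of each week.
The following Sunday is September 21, 2025.
Next Wednesday: September 24, 2025.
Next Sunday: September 28, 2025.
The following Wednesday is October 1, 2025.
The following Sunday is October 5, 2025.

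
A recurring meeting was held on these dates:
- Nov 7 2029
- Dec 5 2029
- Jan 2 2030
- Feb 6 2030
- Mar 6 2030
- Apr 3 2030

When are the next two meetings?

All dates are Wednesdays, 28, 28, 35, 28, 28 days apart.
Specifically, the 1st Wednesday of each month.
May 2030 — 1st Wednesday is May 1 2030.
1st Wednesday of June 2030: Jun 5 2030.

May 1 2030, Jun 5 2030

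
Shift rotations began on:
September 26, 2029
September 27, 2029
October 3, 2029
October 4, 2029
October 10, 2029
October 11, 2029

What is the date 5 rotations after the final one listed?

October 31, 2029

The gap pattern 1, 6, 1, 6, 1 repeats every 2 events.
These are the Wednesdays and Thursdays of each week.
Next Wednesday: October 17, 2029.
The following Thursday is October 18, 2029.
The following Wednesday is October 24, 2029.
The following Thursday is October 25, 2029.
The following Wednesday is October 31, 2029.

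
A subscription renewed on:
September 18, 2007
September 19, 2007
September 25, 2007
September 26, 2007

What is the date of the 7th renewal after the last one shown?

Gaps: 1, 6, 1 days — not constant, but cyclic with period 2.
The events fall on every Tuesday and Wednesday.
Next Tuesday: October 2, 2007.
Next Wednesday: October 3, 2007.
Next Tuesday: October 9, 2007.
The following Wednesday is October 10, 2007.
Next Tuesday: October 16, 2007.
Next Wednesday: October 17, 2007.
The following Tuesday is October 23, 2007.

October 23, 2007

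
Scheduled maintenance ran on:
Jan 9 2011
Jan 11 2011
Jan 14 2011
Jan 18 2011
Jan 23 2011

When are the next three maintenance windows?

Jan 29 2011, Feb 5 2011, Feb 13 2011

Gaps: 2, 3, 4, 5 days — each gap is 1 larger than the previous one.
Next gap: 6 days. Jan 23 2011 + 6 days = Jan 29 2011.
Next gap: 7 days. Jan 29 2011 + 7 days = Feb 5 2011.
Next gap: 8 days. Feb 5 2011 + 8 days = Feb 13 2011.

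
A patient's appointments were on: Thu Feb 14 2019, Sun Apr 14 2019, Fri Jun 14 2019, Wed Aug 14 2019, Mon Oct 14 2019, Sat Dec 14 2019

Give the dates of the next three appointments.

Each date is the 14th; the gaps (59, 61, 61, 61, 61) track the month lengths.
The rule is the 14th of every 2 months.
February 2020: Fri Feb 14 2020.
Next: April 2020 → Tue Apr 14 2020.
Next: June 2020 → Sun Jun 14 2020.

Fri Feb 14 2020, Tue Apr 14 2020, Sun Jun 14 2020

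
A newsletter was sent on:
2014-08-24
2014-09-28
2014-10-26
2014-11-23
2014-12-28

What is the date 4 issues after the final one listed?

2015-04-26

Gaps: 35, 28, 28, 35 days — a mix of 28 and 35. Every date is a Sunday.
Each is the 4th Sunday of its month.
4th Sunday of January 2015: 2015-01-25.
February 2015 — 4th Sunday is 2015-02-22.
4th Sunday of March 2015: 2015-03-22.
4th Sunday of April 2015: 2015-04-26.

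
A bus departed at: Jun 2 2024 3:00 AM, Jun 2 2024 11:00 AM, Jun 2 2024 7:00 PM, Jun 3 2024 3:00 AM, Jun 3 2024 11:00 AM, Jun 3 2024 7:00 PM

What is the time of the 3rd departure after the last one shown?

Jun 4 2024 7:00 PM

Gaps: 8, 8, 8, 8, 8 hours — each event is 8 hours after the previous one.
Jun 3 2024 7:00 PM + 8 h = Jun 4 2024 3:00 AM.
Jun 4 2024 3:00 AM + 8 h = Jun 4 2024 11:00 AM.
Jun 4 2024 11:00 AM + 8 h = Jun 4 2024 7:00 PM.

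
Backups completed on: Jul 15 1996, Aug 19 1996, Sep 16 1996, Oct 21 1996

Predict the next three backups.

Nov 18 1996, Dec 16 1996, Jan 20 1997

All dates are Mondays, 35, 28, 35 days apart.
Specifically, the 3rd Monday of each month.
November 1996 — 3rd Monday is Nov 18 1996.
December 1996 — 3rd Monday is Dec 16 1996.
3rd Monday of January 1997: Jan 20 1997.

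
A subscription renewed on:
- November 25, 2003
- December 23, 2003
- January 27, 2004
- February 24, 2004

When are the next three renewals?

These are Tuesdays at 28- or 35-day spacing (28, 35, 28).
The pattern: 4th Tuesday of the month.
March 2004 — 4th Tuesday is March 23, 2004.
April 2004 — 4th Tuesday is April 27, 2004.
4th Tuesday of May 2004: May 25, 2004.

March 23, 2004; April 27, 2004; May 25, 2004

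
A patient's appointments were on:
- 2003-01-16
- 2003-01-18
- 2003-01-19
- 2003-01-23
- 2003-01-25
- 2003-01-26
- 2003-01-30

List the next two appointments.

Every event lands on a Thursday or Saturday or Sunday (gaps cycle 2, 1, 4, 2, 1, 4).
So the schedule is: every Thursday, Saturday and Sunday.
Next Saturday: 2003-02-01.
The following Sunday is 2003-02-02.

2003-02-01, 2003-02-02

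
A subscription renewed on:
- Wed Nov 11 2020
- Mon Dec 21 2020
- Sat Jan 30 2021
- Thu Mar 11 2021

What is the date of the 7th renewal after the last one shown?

Thu Dec 16 2021

The spacing is 40, 40, 40 days — always 40 days.
Thu Mar 11 2021 + 40 days = Tue Apr 20 2021.
Tue Apr 20 2021 + 40 days = Sun May 30 2021.
Sun May 30 2021 + 40 days = Fri Jul 9 2021.
Fri Jul 9 2021 + 40 days = Wed Aug 18 2021.
Wed Aug 18 2021 + 40 days = Mon Sep 27 2021.
Mon Sep 27 2021 + 40 days = Sat Nov 6 2021.
Sat Nov 6 2021 + 40 days = Thu Dec 16 2021.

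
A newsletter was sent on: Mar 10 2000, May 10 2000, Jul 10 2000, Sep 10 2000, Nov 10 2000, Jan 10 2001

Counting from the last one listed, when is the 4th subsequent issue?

Each date is the 10th; the gaps (61, 61, 62, 61, 61) track the month lengths.
The rule is the 10th of every 2 months.
Next: March 2001 → Mar 10 2001.
May 2001: May 10 2001.
Next: July 2001 → Jul 10 2001.
September 2001: Sep 10 2001.

Sep 10 2001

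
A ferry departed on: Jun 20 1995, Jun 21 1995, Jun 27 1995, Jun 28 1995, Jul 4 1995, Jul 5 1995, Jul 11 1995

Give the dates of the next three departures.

Jul 12 1995, Jul 18 1995, Jul 19 1995

Gaps: 1, 6, 1, 6, 1, 6 days — not constant, but cyclic with period 2.
The events fall on every Tuesday and Wednesday.
Next Wednesday: Jul 12 1995.
Next Tuesday: Jul 18 1995.
Next Wednesday: Jul 19 1995.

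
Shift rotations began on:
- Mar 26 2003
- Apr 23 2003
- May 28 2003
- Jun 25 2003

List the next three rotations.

Jul 23 2003, Aug 27 2003, Sep 24 2003

All dates are Wednesdays, 28, 35, 28 days apart.
Specifically, the 4th Wednesday of each month.
4th Wednesday of July 2003: Jul 23 2003.
August 2003 — 4th Wednesday is Aug 27 2003.
4th Wednesday of September 2003: Sep 24 2003.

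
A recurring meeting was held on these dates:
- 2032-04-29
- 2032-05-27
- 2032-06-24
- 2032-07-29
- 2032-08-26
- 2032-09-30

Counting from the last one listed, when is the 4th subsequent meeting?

2033-01-27

Every date is a Thursday; gaps 28, 28, 35, 28, 35 days.
Each is the last Thursday of its month (at least one falls on the 29th or later, ruling out '4th Thursday').
Last Thursday of October 2032: 2032-10-28.
Last Thursday of November 2032: 2032-11-25.
Last Thursday of December 2032: 2032-12-30.
Last Thursday of January 2033: 2033-01-27.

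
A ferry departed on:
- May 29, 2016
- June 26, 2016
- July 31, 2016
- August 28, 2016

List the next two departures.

Every date is a Sunday; gaps 28, 35, 28 days.
Each is the last Sunday of its month (at least one falls on the 29th or later, ruling out '4th Sunday').
September 2016 ends with Sunday September 25, 2016.
October 2016 ends with Sunday October 30, 2016.

September 25, 2016; October 30, 2016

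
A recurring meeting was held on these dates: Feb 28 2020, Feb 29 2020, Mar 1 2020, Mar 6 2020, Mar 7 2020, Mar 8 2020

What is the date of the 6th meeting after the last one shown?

Mar 22 2020

Gaps: 1, 1, 5, 1, 1 days — not constant, but cyclic with period 3.
The events fall on every Friday, Saturday and Sunday.
Next Friday: Mar 13 2020.
The following Saturday is Mar 14 2020.
The following Sunday is Mar 15 2020.
The following Friday is Mar 20 2020.
The following Saturday is Mar 21 2020.
The following Sunday is Mar 22 2020.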